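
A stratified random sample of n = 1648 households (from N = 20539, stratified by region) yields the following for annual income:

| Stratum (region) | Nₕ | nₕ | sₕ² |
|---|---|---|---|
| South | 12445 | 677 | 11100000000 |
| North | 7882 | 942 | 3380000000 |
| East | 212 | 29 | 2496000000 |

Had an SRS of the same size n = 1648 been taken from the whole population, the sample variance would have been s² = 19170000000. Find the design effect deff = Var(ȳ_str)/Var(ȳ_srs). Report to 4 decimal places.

0.5763

Var(ȳ_str) = Σ Wₕ²(1−fₕ)sₕ²/nₕ with Wₕ = Nₕ/20539:
  South: (12445/20539)²·(1−677/12445)·11100000000/677 = 5.69211 × 10^6
  North: (7882/20539)²·(1−942/7882)·3380000000/942 = 465267.92
  East: (212/20539)²·(1−29/212)·2496000000/29 = 7915.4379
  → Var(ȳ_str) = 6.1652934 × 10^6.
Var(ȳ_srs) = (1 − 1648/20539)·19170000000/1648 = 1.0698935 × 10^7.
deff = (6.1652934 × 10^6) / (1.0698935 × 10^7) = 0.5763.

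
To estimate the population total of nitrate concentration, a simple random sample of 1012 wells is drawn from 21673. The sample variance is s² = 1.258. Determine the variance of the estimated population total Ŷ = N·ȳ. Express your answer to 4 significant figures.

556600

Var(Ŷ) = N²·Var(ȳ) = N²·(1 − n/N)·s²/n.
f = 1012/21673 = 0.04669404; Var(ȳ) = 0.95330596·1.258/1012 = 0.0011850384.
Var(Ŷ) = 21673² · 0.0011850384 = 556634.97.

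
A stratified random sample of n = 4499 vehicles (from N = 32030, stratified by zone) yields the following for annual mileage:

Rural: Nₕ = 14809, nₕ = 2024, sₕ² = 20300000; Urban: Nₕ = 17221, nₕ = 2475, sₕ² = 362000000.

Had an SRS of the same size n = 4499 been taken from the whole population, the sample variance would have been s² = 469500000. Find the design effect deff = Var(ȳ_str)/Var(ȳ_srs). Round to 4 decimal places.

0.4243

Var(ȳ_str) = Σ Wₕ²(1−fₕ)sₕ²/nₕ with Wₕ = Nₕ/32030:
  Rural: (14809/32030)²·(1−2024/14809)·20300000/2024 = 1850.9646
  Urban: (17221/32030)²·(1−2475/17221)·362000000/2475 = 36203.627
  → Var(ȳ_str) = 38054.592.
Var(ȳ_srs) = (1 − 4499/32030)·469500000/4499 = 89698.391.
deff = 38054.592 / 89698.391 = 0.4243.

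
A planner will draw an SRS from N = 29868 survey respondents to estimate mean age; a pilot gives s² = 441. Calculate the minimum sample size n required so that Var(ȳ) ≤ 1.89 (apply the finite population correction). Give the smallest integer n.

Without fpc, n₀ = s²/D = 441/1.89 = 233.3333.
With fpc, (1 − n/N)·s²/n ≤ D requires n ≥ n₀/(1 + n₀/N) = 233.3333/(1 + 233.3333/29868) = 231.5246.
Rounding up, n = 232.

232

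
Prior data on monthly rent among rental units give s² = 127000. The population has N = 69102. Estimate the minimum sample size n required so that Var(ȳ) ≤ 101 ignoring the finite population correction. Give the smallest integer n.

1258

Without fpc, n₀ = s²/D = 127000/101 = 1257.4257.
Rounding up, n = 1258.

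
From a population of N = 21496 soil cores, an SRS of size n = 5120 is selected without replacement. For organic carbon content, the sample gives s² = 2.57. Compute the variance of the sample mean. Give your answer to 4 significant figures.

Under SRS without replacement, Var(ȳ) = (1 − f)·s²/n with f = n/N = 5120/21496 = 0.23818385.
Var(ȳ) = (1 − 0.23818385)·2.57/5120 = 0.76181615·5.0195313 × 10^-4 = 3.82396 × 10^-4.

3.824 × 10^-4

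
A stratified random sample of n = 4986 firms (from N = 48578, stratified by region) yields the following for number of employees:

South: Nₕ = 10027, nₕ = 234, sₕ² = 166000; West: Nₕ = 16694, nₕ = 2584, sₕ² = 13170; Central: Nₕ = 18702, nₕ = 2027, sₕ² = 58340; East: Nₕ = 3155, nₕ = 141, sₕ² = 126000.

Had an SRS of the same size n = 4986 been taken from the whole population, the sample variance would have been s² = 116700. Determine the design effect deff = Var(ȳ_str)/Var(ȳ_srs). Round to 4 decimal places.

Var(ȳ_str) = Σ Wₕ²(1−fₕ)sₕ²/nₕ with Wₕ = Nₕ/48578:
  South: (10027/48578)²·(1−234/10027)·166000/234 = 29.518871
  West: (16694/48578)²·(1−2584/16694)·13170/2584 = 0.50874649
  Central: (18702/48578)²·(1−2027/18702)·58340/2027 = 3.8035341
  East: (3155/48578)²·(1−141/3155)·126000/141 = 3.6009309
  → Var(ȳ_str) = 37.432082.
Var(ȳ_srs) = (1 − 4986/48578)·116700/4986 = 21.003213.
deff = 37.432082 / 21.003213 = 1.7822.

1.7822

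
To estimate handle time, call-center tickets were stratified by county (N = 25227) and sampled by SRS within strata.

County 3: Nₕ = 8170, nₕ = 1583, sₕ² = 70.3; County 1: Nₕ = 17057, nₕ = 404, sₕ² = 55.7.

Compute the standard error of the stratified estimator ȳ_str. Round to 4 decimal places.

0.2555

Var(ȳ_str) = Σₕ Wₕ²(1 − fₕ)sₕ²/nₕ with Wₕ = Nₕ/N, N = 25227.
County 3: Wₕ = 0.32385936; term = 0.32385936²·(1 − 0.19375765)·70.3/1583 = 0.0037553716.
County 1: Wₕ = 0.67614064; term = 0.67614064²·(1 − 0.02368529)·55.7/404 = 0.061537202.
Sum = 0.065292574.
SE = √(0.065292574) = 0.2555.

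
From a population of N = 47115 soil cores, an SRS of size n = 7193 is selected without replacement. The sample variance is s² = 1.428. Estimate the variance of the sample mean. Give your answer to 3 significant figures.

Under SRS without replacement, Var(ȳ) = (1 − f)·s²/n with f = n/N = 7193/47115 = 0.15266900.
Var(ȳ) = (1 − 0.15266900)·1.428/7193 = 0.84733100·1.9852635 × 10^-4 = 1.6821753 × 10^-4.

1.68 × 10^-4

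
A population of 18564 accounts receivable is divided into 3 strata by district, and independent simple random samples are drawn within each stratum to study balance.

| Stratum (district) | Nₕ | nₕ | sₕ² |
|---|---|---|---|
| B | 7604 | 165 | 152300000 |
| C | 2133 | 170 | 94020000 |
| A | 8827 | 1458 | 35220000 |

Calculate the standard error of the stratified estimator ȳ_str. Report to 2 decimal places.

403.47

Var(ȳ_str) = Σₕ Wₕ²(1 − fₕ)sₕ²/nₕ with Wₕ = Nₕ/N, N = 18564.
B: Wₕ = 0.40961000; term = 0.40961000²·(1 − 0.02169911)·152300000/165 = 151505.89.
C: Wₕ = 0.11489981; term = 0.11489981²·(1 − 0.07969995)·94020000/170 = 6719.5372.
A: Wₕ = 0.47549020; term = 0.47549020²·(1 − 0.16517503)·35220000/1458 = 4559.4283.
Sum = 162784.86.
SE = √(162784.86) = 403.47.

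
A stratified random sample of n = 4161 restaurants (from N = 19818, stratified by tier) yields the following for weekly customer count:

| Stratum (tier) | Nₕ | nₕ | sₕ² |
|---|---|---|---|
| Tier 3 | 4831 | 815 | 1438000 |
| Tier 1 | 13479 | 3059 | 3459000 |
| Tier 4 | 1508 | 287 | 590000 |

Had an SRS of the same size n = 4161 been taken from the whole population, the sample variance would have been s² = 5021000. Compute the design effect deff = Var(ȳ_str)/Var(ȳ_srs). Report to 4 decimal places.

0.5257

Var(ȳ_str) = Σ Wₕ²(1−fₕ)sₕ²/nₕ with Wₕ = Nₕ/19818:
  Tier 3: (4831/19818)²·(1−815/4831)·1438000/815 = 87.159026
  Tier 1: (13479/19818)²·(1−3059/13479)·3459000/3059 = 404.36805
  Tier 4: (1508/19818)²·(1−287/1508)·590000/287 = 9.6375684
  → Var(ȳ_str) = 501.16464.
Var(ȳ_srs) = (1 − 4161/19818)·5021000/4161 = 953.32555.
deff = 501.16464 / 953.32555 = 0.5257.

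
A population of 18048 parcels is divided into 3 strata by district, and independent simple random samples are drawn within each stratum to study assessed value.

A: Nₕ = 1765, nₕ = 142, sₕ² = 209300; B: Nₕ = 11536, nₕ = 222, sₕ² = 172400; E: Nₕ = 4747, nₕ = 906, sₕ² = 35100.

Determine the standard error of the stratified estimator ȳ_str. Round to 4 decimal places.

Var(ȳ_str) = Σₕ Wₕ²(1 − fₕ)sₕ²/nₕ with Wₕ = Nₕ/N, N = 18048.
A: Wₕ = 0.09779477; term = 0.09779477²·(1 − 0.08045326)·209300/142 = 12.962416.
B: Wₕ = 0.63918440; term = 0.63918440²·(1 − 0.01924411)·172400/222 = 311.16987.
E: Wₕ = 0.26302083; term = 0.26302083²·(1 − 0.19085738)·35100/906 = 2.1686242.
Sum = 326.30091.
SE = √(326.30091) = 18.0638.

18.0638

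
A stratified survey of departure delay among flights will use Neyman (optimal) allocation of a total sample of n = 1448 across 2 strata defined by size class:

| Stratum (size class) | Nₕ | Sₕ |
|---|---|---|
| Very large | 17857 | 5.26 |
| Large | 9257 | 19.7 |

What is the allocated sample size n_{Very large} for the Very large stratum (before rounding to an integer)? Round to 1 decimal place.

Neyman allocation: nₕ = n·NₕSₕ / Σⱼ NⱼSⱼ.
Σ NⱼSⱼ = 17857·5.26 + 9257·19.7 = 276290.72.
n_{Very large} = 1448·17857·5.26 / 276290.72 = 492.3.

492.3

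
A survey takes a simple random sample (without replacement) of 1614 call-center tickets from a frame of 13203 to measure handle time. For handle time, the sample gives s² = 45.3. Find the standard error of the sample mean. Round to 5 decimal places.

Under SRS without replacement, Var(ȳ) = (1 − f)·s²/n with f = n/N = 1614/13203 = 0.12224494.
Var(ȳ) = (1 − 0.12224494)·45.3/1614 = 0.87775506·0.028066914 = 0.024635876.
SE(ȳ) = √(0.024635876) = 0.15696.

0.15696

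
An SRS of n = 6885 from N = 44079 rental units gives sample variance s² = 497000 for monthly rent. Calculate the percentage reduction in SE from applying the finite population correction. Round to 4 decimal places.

8.1412

f = n/N = 6885/44079 = 0.15619683.
SE_no-fpc = √(s²/n) = 8.4962292; SE_fpc = √((1−f)s²/n) = 7.8045308.
Ratio = √(1−f) = 0.91858760. Reduction = 100·(1 − 0.91858760) = 8.1412%.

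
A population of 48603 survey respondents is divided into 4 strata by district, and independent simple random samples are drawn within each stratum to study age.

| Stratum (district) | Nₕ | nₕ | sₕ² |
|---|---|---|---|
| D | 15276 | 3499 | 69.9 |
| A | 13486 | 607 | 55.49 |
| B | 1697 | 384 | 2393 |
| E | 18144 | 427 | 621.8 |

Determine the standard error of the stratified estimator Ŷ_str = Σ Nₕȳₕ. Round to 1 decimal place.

Var(Ŷ_str) = Σₕ Nₕ²(1 − fₕ)sₕ²/nₕ.
D: 15276²·(1 − 3499/15276)·69.9/3499 = 3.5939957 × 10^6.
A: 13486²·(1 − 607/13486)·55.49/607 = 1.5877837 × 10^7.
B: 1697²·(1 − 384/1697)·2393/384 = 1.3885389 × 10^7.
E: 18144²·(1 − 427/18144)·621.8/427 = 4.68108 × 10^8.
Sum = 5.0146522 × 10^8.
SE = √(5.0146522 × 10^8) = 22393.4.

22393.4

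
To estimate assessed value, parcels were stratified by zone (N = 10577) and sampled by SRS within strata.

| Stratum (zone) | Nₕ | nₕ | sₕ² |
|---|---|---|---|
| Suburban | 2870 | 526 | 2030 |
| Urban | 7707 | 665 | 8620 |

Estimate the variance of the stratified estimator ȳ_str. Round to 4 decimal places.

6.5205

Var(ȳ_str) = Σₕ Wₕ²(1 − fₕ)sₕ²/nₕ with Wₕ = Nₕ/N, N = 10577.
Suburban: Wₕ = 0.27134348; term = 0.27134348²·(1 − 0.18327526)·2030/526 = 0.23207309.
Urban: Wₕ = 0.72865652; term = 0.72865652²·(1 − 0.08628520)·8620/665 = 6.2884265.
Sum = 6.5204996.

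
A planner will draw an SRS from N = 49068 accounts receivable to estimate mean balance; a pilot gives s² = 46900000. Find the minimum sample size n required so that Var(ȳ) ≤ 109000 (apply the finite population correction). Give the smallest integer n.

Without fpc, n₀ = s²/D = 46900000/109000 = 430.2752.
With fpc, (1 − n/N)·s²/n ≤ D requires n ≥ n₀/(1 + n₀/N) = 430.2752/(1 + 430.2752/49068) = 426.5349.
Rounding up, n = 427.

427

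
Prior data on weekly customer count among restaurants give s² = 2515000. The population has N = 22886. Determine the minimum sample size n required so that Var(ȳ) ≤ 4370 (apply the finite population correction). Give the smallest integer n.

Without fpc, n₀ = s²/D = 2515000/4370 = 575.5149.
With fpc, (1 − n/N)·s²/n ≤ D requires n ≥ n₀/(1 + n₀/N) = 575.5149/(1 + 575.5149/22886) = 561.3974.
Rounding up, n = 562.

562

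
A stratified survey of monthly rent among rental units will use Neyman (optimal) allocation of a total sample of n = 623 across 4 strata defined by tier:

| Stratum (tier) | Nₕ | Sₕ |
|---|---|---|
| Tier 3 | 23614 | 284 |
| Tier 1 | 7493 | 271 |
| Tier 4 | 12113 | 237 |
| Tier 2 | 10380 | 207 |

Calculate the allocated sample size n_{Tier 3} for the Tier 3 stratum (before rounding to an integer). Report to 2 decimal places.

Neyman allocation: nₕ = n·NₕSₕ / Σⱼ NⱼSⱼ.
Σ NⱼSⱼ = 23614·284 + 7493·271 + 12113·237 + 10380·207 = 1.375642 × 10^7.
n_{Tier 3} = 623·23614·284 / (1.375642 × 10^7) = 303.72.

303.72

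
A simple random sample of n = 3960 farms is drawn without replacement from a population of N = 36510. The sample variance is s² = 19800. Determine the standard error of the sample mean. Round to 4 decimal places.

2.1113

Under SRS without replacement, Var(ȳ) = (1 − f)·s²/n with f = n/N = 3960/36510 = 0.10846343.
Var(ȳ) = (1 − 0.10846343)·19800/3960 = 0.89153657·5 = 4.4576828.
SE(ȳ) = √(4.4576828) = 2.1113.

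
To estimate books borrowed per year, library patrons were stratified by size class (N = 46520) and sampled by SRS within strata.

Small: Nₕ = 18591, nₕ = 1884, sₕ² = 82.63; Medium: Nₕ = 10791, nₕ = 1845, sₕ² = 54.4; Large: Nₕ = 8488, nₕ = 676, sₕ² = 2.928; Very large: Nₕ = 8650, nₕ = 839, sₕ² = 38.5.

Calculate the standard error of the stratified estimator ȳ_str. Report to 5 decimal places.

0.09579

Var(ȳ_str) = Σₕ Wₕ²(1 − fₕ)sₕ²/nₕ with Wₕ = Nₕ/N, N = 46520.
Small: Wₕ = 0.39963457; term = 0.39963457²·(1 − 0.10133936)·82.63/1884 = 0.0062947526.
Medium: Wₕ = 0.23196475; term = 0.23196475²·(1 − 0.17097581)·54.4/1845 = 0.0013152663.
Large: Wₕ = 0.18245916; term = 0.18245916²·(1 − 0.07964185)·2.928/676 = 1.3271273 × 10^-4.
Very large: Wₕ = 0.18594153; term = 0.18594153²·(1 − 0.09699422)·38.5/839 = 0.0014326566.
Sum = 0.0091753882.
SE = √(0.0091753882) = 0.09579.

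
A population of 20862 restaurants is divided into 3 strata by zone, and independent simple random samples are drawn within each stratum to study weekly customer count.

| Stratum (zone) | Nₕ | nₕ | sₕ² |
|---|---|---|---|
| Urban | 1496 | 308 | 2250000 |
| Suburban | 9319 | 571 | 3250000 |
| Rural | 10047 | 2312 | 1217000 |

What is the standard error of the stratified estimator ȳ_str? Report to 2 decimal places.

34.50

Var(ȳ_str) = Σₕ Wₕ²(1 − fₕ)sₕ²/nₕ with Wₕ = Nₕ/N, N = 20862.
Urban: Wₕ = 0.07170933; term = 0.07170933²·(1 − 0.20588235)·2250000/308 = 29.83101.
Suburban: Wₕ = 0.44669734; term = 0.44669734²·(1 − 0.06127267)·3250000/571 = 1066.1381.
Rural: Wₕ = 0.48159333; term = 0.48159333²·(1 − 0.23011844)·1217000/2312 = 93.991285.
Sum = 1189.9604.
SE = √(1189.9604) = 34.50.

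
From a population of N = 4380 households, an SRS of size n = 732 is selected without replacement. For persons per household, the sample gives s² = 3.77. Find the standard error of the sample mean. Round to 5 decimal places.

0.06549

Under SRS without replacement, Var(ȳ) = (1 − f)·s²/n with f = n/N = 732/4380 = 0.16712329.
Var(ȳ) = (1 − 0.16712329)·3.77/732 = 0.83287671·0.0051502732 = 0.0042895426.
SE(ȳ) = √(0.0042895426) = 0.06549.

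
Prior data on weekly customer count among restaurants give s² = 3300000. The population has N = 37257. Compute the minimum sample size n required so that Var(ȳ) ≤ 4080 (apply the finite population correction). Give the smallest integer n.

792

Without fpc, n₀ = s²/D = 3300000/4080 = 808.8235.
With fpc, (1 − n/N)·s²/n ≤ D requires n ≥ n₀/(1 + n₀/N) = 808.8235/(1 + 808.8235/37257) = 791.6376.
Rounding up, n = 792.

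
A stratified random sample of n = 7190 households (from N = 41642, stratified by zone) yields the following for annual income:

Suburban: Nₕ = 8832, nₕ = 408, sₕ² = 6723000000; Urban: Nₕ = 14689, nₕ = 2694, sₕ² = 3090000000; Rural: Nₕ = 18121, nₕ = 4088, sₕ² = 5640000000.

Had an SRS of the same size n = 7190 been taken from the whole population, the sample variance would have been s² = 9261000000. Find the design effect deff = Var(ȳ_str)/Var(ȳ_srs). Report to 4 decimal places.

0.9627

Var(ȳ_str) = Σ Wₕ²(1−fₕ)sₕ²/nₕ with Wₕ = Nₕ/41642:
  Suburban: (8832/41642)²·(1−408/8832)·6723000000/408 = 706996.41
  Urban: (14689/41642)²·(1−2694/14689)·3090000000/2694 = 116544.08
  Rural: (18121/41642)²·(1−4088/18121)·5640000000/4088 = 202319.5
  → Var(ȳ_str) = 1.02586 × 10^6.
Var(ȳ_srs) = (1 − 7190/41642)·9261000000/7190 = 1.0656433 × 10^6.
deff = (1.02586 × 10^6) / (1.0656433 × 10^6) = 0.9627.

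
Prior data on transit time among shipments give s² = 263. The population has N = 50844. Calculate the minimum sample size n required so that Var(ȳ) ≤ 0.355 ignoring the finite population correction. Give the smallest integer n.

Without fpc, n₀ = s²/D = 263/0.355 = 740.8451.
Rounding up, n = 741.

741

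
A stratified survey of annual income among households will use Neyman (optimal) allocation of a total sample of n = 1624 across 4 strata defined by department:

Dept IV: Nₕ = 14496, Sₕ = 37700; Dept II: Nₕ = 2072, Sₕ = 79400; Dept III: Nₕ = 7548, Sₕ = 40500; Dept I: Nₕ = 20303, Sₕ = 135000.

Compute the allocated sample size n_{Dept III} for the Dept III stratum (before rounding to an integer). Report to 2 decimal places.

Neyman allocation: nₕ = n·NₕSₕ / Σⱼ NⱼSⱼ.
Σ NⱼSⱼ = 14496·37700 + 2072·79400 + 7548·40500 + 20303·135000 = 3.757615 × 10^9.
n_{Dept III} = 1624·7548·40500 / (3.757615 × 10^9) = 132.12.

132.12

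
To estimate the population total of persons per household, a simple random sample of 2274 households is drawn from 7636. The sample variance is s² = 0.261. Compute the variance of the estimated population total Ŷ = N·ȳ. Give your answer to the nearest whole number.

Var(Ŷ) = N²·Var(ȳ) = N²·(1 − n/N)·s²/n.
f = 2274/7636 = 0.29779990; Var(ȳ) = 0.70220010·0.261/2274 = 8.0595527 × 10^-5.
Var(Ŷ) = 7636² · (8.0595527 × 10^-5) = 4699.404.

4699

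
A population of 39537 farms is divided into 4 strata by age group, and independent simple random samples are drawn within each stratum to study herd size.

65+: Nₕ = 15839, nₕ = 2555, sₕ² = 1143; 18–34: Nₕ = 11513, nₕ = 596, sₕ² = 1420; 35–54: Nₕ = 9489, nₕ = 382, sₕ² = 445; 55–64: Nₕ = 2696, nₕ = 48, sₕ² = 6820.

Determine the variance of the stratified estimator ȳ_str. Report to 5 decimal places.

0.96508

Var(ȳ_str) = Σₕ Wₕ²(1 − fₕ)sₕ²/nₕ with Wₕ = Nₕ/N, N = 39537.
65+: Wₕ = 0.40061208; term = 0.40061208²·(1 − 0.16131069)·1143/2555 = 0.060214977.
18–34: Wₕ = 0.29119559; term = 0.29119559²·(1 − 0.05176757)·1420/596 = 0.19156955.
35–54: Wₕ = 0.24000304; term = 0.24000304²·(1 − 0.04025714)·445/382 = 0.064399872.
55–64: Wₕ = 0.06818929; term = 0.06818929²·(1 − 0.01780415)·6820/48 = 0.64889373.
Sum = 0.96507813.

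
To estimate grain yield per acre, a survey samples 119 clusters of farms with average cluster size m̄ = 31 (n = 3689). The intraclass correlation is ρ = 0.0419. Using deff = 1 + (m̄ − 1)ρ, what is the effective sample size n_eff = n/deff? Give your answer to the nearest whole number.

deff = 1 + (31 − 1)·0.0419 = 1 + 1.257 = 2.257.
n_eff = 3689 / 2.257 = 1634.

1634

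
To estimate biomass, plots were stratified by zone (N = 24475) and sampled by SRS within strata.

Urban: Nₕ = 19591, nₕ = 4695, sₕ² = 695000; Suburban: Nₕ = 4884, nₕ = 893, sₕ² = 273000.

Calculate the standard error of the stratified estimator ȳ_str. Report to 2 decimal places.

9.06

Var(ȳ_str) = Σₕ Wₕ²(1 − fₕ)sₕ²/nₕ with Wₕ = Nₕ/N, N = 24475.
Urban: Wₕ = 0.80044944; term = 0.80044944²·(1 − 0.23965086)·695000/4695 = 72.115742.
Suburban: Wₕ = 0.19955056; term = 0.19955056²·(1 − 0.18284193)·273000/893 = 9.9477112.
Sum = 82.063453.
SE = √(82.063453) = 9.06.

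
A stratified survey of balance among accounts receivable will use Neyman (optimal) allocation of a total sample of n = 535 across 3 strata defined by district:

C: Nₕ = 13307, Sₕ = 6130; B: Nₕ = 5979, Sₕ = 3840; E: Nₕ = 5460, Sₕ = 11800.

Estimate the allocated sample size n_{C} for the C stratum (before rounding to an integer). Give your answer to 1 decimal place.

Neyman allocation: nₕ = n·NₕSₕ / Σⱼ NⱼSⱼ.
Σ NⱼSⱼ = 13307·6130 + 5979·3840 + 5460·11800 = 1.6895927 × 10^8.
n_{C} = 535·13307·6130 / (1.6895927 × 10^8) = 258.3.

258.3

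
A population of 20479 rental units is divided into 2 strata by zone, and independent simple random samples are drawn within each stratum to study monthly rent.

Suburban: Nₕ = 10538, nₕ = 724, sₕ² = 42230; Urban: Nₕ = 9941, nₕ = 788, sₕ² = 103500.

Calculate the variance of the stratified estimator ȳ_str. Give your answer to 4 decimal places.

Var(ȳ_str) = Σₕ Wₕ²(1 − fₕ)sₕ²/nₕ with Wₕ = Nₕ/N, N = 20479.
Suburban: Wₕ = 0.51457591; term = 0.51457591²·(1 − 0.06870374)·42230/724 = 14.383655.
Urban: Wₕ = 0.48542409; term = 0.48542409²·(1 − 0.07926768)·103500/788 = 28.496412.
Sum = 42.880067.

42.8801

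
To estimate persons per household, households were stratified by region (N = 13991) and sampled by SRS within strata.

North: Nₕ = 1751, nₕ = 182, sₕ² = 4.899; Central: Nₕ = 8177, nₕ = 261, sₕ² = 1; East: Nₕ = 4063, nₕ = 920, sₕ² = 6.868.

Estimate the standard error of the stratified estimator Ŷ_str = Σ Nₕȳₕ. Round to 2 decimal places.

Var(Ŷ_str) = Σₕ Nₕ²(1 − fₕ)sₕ²/nₕ.
North: 1751²·(1 − 182/1751)·4.899/182 = 73951.186.
Central: 8177²·(1 − 261/8177)·1/261 = 248004.34.
East: 4063²·(1 − 920/4063)·6.868/920 = 95330.893.
Sum = 417286.42.
SE = √(417286.42) = 645.98.

645.98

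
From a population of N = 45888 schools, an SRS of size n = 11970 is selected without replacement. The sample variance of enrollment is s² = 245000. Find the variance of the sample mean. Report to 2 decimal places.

15.13

Under SRS without replacement, Var(ȳ) = (1 − f)·s²/n with f = n/N = 11970/45888 = 0.26085251.
Var(ȳ) = (1 − 0.26085251)·245000/11970 = 0.73914749·20.467836 = 15.12875.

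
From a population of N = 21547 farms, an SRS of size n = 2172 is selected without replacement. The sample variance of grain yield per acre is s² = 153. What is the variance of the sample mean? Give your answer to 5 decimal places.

Under SRS without replacement, Var(ȳ) = (1 − f)·s²/n with f = n/N = 2172/21547 = 0.10080290.
Var(ȳ) = (1 − 0.10080290)·153/2172 = 0.89919710·0.070441989 = 0.063341232.

0.06334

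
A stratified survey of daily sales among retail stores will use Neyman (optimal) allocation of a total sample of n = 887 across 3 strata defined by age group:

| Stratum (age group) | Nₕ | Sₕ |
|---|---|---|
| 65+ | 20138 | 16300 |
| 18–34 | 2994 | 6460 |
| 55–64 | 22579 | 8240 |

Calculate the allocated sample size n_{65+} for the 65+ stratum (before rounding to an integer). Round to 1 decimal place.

545.6

Neyman allocation: nₕ = n·NₕSₕ / Σⱼ NⱼSⱼ.
Σ NⱼSⱼ = 20138·16300 + 2994·6460 + 22579·8240 = 5.336416 × 10^8.
n_{65+} = 887·20138·16300 / (5.336416 × 10^8) = 545.6.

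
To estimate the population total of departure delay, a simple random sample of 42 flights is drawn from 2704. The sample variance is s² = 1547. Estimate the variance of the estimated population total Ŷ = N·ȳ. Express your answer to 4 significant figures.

Var(Ŷ) = N²·Var(ȳ) = N²·(1 − n/N)·s²/n.
f = 42/2704 = 0.01553254; Var(ȳ) = 0.98446746·1547/42 = 36.261218.
Var(Ŷ) = 2704² · 36.261218 = 2.651281 × 10^8.

2.651 × 10^8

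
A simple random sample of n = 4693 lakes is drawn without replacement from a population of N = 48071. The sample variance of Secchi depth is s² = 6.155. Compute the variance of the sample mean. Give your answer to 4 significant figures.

Under SRS without replacement, Var(ȳ) = (1 − f)·s²/n with f = n/N = 4693/48071 = 0.09762643.
Var(ȳ) = (1 − 0.09762643)·6.155/4693 = 0.90237357·0.0013115278 = 0.001183488.

0.001183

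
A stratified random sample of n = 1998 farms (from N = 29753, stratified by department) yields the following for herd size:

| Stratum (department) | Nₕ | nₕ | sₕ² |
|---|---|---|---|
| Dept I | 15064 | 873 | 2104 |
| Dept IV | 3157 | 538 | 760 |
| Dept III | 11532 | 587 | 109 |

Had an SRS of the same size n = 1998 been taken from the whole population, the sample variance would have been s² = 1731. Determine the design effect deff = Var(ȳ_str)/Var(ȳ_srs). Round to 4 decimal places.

0.7692

Var(ȳ_str) = Σ Wₕ²(1−fₕ)sₕ²/nₕ with Wₕ = Nₕ/29753:
  Dept I: (15064/29753)²·(1−873/15064)·2104/873 = 0.58200039
  Dept IV: (3157/29753)²·(1−538/3157)·760/538 = 0.013194103
  Dept III: (11532/29753)²·(1−587/11532)·109/587 = 0.026475689
  → Var(ȳ_str) = 0.62167018.
Var(ȳ_srs) = (1 − 1998/29753)·1731/1998 = 0.80818736.
deff = 0.62167018 / 0.80818736 = 0.7692.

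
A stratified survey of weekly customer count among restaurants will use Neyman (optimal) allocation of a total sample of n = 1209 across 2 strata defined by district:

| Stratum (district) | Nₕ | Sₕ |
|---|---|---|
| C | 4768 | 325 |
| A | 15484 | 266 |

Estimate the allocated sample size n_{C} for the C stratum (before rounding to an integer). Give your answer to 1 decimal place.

330.5

Neyman allocation: nₕ = n·NₕSₕ / Σⱼ NⱼSⱼ.
Σ NⱼSⱼ = 4768·325 + 15484·266 = 5.668344 × 10^6.
n_{C} = 1209·4768·325 / (5.668344 × 10^6) = 330.5.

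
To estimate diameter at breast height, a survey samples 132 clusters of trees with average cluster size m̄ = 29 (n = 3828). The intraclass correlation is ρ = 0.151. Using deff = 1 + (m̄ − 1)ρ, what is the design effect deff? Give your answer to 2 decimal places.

5.23

deff = 1 + (29 − 1)·0.151 = 1 + 4.228 = 5.228.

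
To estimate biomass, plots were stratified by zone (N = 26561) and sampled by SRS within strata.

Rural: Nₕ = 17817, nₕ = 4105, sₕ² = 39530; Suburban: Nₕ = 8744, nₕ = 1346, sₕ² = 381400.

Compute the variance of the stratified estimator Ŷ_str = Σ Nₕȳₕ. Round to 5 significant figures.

Var(Ŷ_str) = Σₕ Nₕ²(1 − fₕ)sₕ²/nₕ.
Rural: 17817²·(1 − 4105/17817)·39530/4105 = 2.3526051 × 10^9.
Suburban: 8744²·(1 − 1346/8744)·381400/1346 = 1.83299 × 10^10.
Sum = 2.0682505 × 10^10.

2.0683 × 10^10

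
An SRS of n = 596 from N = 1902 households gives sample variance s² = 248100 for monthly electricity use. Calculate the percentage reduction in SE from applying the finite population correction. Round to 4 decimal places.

17.1359

f = n/N = 596/1902 = 0.31335436.
SE_no-fpc = √(s²/n) = 20.402823; SE_fpc = √((1−f)s²/n) = 16.906612.
Ratio = √(1−f) = 0.82864084. Reduction = 100·(1 − 0.82864084) = 17.1359%.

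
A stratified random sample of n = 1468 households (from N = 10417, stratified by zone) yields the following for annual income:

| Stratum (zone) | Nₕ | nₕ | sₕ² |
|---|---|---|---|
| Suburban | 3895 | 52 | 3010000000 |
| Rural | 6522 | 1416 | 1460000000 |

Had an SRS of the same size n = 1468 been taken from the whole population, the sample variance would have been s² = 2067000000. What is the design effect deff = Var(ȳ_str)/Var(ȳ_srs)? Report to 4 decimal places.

Var(ȳ_str) = Σ Wₕ²(1−fₕ)sₕ²/nₕ with Wₕ = Nₕ/10417:
  Suburban: (3895/10417)²·(1−52/3895)·3010000000/52 = 7.9846461 × 10^6
  Rural: (6522/10417)²·(1−1416/6522)·1460000000/1416 = 316421.42
  → Var(ȳ_str) = 8.3010675 × 10^6.
Var(ȳ_srs) = (1 − 1468/10417)·2067000000/1468 = 1.2096125 × 10^6.
deff = (8.3010675 × 10^6) / (1.2096125 × 10^6) = 6.8626.

6.8626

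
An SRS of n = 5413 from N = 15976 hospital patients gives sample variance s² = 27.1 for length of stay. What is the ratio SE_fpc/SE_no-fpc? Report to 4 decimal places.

f = n/N = 5413/15976 = 0.33882073.
SE_no-fpc = √(s²/n) = 0.070756384; SE_fpc = √((1−f)s²/n) = 0.05753409.
Ratio = √(1−f) = 0.81312931.

0.8131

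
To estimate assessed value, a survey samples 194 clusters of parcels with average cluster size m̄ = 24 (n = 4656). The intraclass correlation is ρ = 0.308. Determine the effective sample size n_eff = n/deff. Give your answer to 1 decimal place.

deff = 1 + (24 − 1)·0.308 = 1 + 7.084 = 8.084.
n_eff = 4656 / 8.084 = 576.0.

576.0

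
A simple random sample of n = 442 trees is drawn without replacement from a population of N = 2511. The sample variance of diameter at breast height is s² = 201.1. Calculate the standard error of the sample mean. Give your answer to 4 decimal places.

0.6123

Under SRS without replacement, Var(ȳ) = (1 − f)·s²/n with f = n/N = 442/2511 = 0.17602549.
Var(ȳ) = (1 − 0.17602549)·201.1/442 = 0.82397451·0.45497738 = 0.37488976.
SE(ȳ) = √(0.37488976) = 0.6123.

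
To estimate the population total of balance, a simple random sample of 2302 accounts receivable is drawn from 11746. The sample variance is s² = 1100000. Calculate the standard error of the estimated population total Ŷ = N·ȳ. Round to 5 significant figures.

Var(Ŷ) = N²·Var(ȳ) = N²·(1 − n/N)·s²/n.
f = 2302/11746 = 0.19598161; Var(ȳ) = 0.80401839·1100000/2302 = 384.19645.
Var(Ŷ) = 11746² · 384.19645 = 5.3007014 × 10^10.
SE(Ŷ) = √(5.3007014 × 10^10) = 230230.

230230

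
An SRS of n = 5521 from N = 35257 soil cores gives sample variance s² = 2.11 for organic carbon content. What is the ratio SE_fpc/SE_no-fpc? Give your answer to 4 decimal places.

f = n/N = 5521/35257 = 0.15659302.
SE_no-fpc = √(s²/n) = 0.019549351; SE_fpc = √((1−f)s²/n) = 0.017953575.
Ratio = √(1−f) = 0.91837192.

0.9184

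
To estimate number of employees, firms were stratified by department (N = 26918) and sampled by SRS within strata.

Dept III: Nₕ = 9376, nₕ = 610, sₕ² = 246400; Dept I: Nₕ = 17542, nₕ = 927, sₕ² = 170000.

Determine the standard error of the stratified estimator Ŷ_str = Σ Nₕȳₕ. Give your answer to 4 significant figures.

Var(Ŷ_str) = Σₕ Nₕ²(1 − fₕ)sₕ²/nₕ.
Dept III: 9376²·(1 − 610/9376)·246400/610 = 3.3199377 × 10^10.
Dept I: 17542²·(1 − 927/17542)·170000/927 = 5.3450114 × 10^10.
Sum = 8.6649491 × 10^10.
SE = √(8.6649491 × 10^10) = 294400.

294400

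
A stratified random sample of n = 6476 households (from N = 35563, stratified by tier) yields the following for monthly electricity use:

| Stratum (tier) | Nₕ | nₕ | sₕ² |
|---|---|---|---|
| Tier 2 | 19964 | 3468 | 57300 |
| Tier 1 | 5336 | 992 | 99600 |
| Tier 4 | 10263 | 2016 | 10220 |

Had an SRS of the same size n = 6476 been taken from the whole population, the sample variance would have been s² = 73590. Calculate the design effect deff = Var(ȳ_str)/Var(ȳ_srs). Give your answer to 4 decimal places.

0.6974

Var(ȳ_str) = Σ Wₕ²(1−fₕ)sₕ²/nₕ with Wₕ = Nₕ/35563:
  Tier 2: (19964/35563)²·(1−3468/19964)·57300/3468 = 4.3023423
  Tier 1: (5336/35563)²·(1−992/5336)·99600/992 = 1.840164
  Tier 4: (10263/35563)²·(1−2016/10263)·10220/2016 = 0.33926098
  → Var(ȳ_str) = 6.4817673.
Var(ȳ_srs) = (1 − 6476/35563)·73590/6476 = 9.2942105.
deff = 6.4817673 / 9.2942105 = 0.6974.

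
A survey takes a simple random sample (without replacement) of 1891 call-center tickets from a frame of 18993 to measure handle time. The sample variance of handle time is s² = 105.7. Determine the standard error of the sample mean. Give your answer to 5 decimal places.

Under SRS without replacement, Var(ȳ) = (1 − f)·s²/n with f = n/N = 1891/18993 = 0.09956300.
Var(ȳ) = (1 − 0.09956300)·105.7/1891 = 0.90043700·0.055896351 = 0.050331143.
SE(ȳ) = √(0.050331143) = 0.22435.

0.22435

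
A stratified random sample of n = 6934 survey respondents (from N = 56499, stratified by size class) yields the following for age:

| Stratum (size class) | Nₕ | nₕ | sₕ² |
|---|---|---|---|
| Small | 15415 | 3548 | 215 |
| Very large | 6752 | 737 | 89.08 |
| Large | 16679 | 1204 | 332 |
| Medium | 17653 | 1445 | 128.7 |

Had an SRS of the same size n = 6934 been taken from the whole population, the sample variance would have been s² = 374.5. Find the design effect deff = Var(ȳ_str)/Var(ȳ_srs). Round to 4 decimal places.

0.7448

Var(ȳ_str) = Σ Wₕ²(1−fₕ)sₕ²/nₕ with Wₕ = Nₕ/56499:
  Small: (15415/56499)²·(1−3548/15415)·215/3548 = 0.0034726243
  Very large: (6752/56499)²·(1−737/6752)·89.08/737 = 0.0015377979
  Large: (16679/56499)²·(1−1204/16679)·332/1204 = 0.022296194
  Medium: (17653/56499)²·(1−1445/17653)·128.7/1445 = 0.0079832022
  → Var(ȳ_str) = 0.035289818.
Var(ȳ_srs) = (1 − 6934/56499)·374.5/6934 = 0.047380794.
deff = 0.035289818 / 0.047380794 = 0.7448.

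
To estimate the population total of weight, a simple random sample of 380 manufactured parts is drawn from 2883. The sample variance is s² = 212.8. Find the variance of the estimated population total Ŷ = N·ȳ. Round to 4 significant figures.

Var(Ŷ) = N²·Var(ȳ) = N²·(1 − n/N)·s²/n.
f = 380/2883 = 0.13180715; Var(ȳ) = 0.86819285·212.8/380 = 0.486188.
Var(Ŷ) = 2883² · 0.486188 = 4.0410435 × 10^6.

4.041 × 10^6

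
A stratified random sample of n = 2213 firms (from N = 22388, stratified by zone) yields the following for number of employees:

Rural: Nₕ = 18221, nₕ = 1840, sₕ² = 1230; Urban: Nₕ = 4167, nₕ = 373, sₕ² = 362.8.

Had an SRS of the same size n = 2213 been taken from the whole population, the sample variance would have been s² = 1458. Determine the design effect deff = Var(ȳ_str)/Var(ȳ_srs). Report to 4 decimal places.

0.7222

Var(ȳ_str) = Σ Wₕ²(1−fₕ)sₕ²/nₕ with Wₕ = Nₕ/22388:
  Rural: (18221/22388)²·(1−1840/18221)·1230/1840 = 0.39807904
  Urban: (4167/22388)²·(1−373/4167)·362.8/373 = 0.030679528
  → Var(ȳ_str) = 0.42875857.
Var(ȳ_srs) = (1 − 2213/22388)·1458/2213 = 0.59370999.
deff = 0.42875857 / 0.59370999 = 0.7222.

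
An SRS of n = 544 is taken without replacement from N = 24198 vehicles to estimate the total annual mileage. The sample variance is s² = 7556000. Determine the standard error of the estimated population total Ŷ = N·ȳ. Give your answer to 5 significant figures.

2.8196 × 10^6

Var(Ŷ) = N²·Var(ȳ) = N²·(1 − n/N)·s²/n.
f = 544/24198 = 0.02248120; Var(ȳ) = 0.97751880·7556000/544 = 13577.449.
Var(Ŷ) = 24198² · 13577.449 = 7.950183 × 10^12.
SE(Ŷ) = √(7.950183 × 10^12) = 2.8196 × 10^6.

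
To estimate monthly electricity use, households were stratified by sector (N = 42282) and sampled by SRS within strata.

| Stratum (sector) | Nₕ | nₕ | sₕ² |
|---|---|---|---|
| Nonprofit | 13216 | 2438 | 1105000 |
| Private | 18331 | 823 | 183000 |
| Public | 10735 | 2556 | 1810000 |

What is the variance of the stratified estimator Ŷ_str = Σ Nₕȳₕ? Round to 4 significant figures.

1.981 × 10^11

Var(Ŷ_str) = Σₕ Nₕ²(1 − fₕ)sₕ²/nₕ.
Nonprofit: 13216²·(1 − 2438/13216)·1105000/2438 = 6.4560485 × 10^10.
Private: 18331²·(1 − 823/18331)·183000/823 = 7.136314 × 10^10.
Public: 10735²·(1 − 2556/10735)·1810000/2556 = 6.21756 × 10^10.
Sum = 1.9809923 × 10^11.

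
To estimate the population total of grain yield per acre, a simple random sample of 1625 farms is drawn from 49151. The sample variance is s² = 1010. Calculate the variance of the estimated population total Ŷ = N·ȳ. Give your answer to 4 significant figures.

Var(Ŷ) = N²·Var(ȳ) = N²·(1 − n/N)·s²/n.
f = 1625/49151 = 0.03306138; Var(ȳ) = 0.96693862·1010/1625 = 0.60098954.
Var(Ŷ) = 49151² · 0.60098954 = 1.451883 × 10^9.

1.452 × 10^9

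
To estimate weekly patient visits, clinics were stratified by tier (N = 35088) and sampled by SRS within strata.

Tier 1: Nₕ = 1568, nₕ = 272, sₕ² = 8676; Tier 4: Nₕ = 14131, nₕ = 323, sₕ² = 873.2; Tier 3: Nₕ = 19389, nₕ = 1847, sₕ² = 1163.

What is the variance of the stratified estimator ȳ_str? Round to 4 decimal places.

0.6550

Var(ȳ_str) = Σₕ Wₕ²(1 − fₕ)sₕ²/nₕ with Wₕ = Nₕ/N, N = 35088.
Tier 1: Wₕ = 0.04468764; term = 0.04468764²·(1 − 0.17346939)·8676/272 = 0.052648314.
Tier 4: Wₕ = 0.40273028; term = 0.40273028²·(1 − 0.02285755)·873.2/323 = 0.42844754.
Tier 3: Wₕ = 0.55258208; term = 0.55258208²·(1 − 0.09526020)·1163/1847 = 0.17395227.
Sum = 0.65504812.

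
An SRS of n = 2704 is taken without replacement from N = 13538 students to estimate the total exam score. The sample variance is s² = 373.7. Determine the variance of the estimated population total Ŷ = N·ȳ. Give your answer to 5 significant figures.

2.0270 × 10^7

Var(Ŷ) = N²·Var(ȳ) = N²·(1 − n/N)·s²/n.
f = 2704/13538 = 0.19973408; Var(ȳ) = 0.80026592·373.7/2704 = 0.11059888.
Var(Ŷ) = 13538² · 0.11059888 = 2.027028 × 10^7.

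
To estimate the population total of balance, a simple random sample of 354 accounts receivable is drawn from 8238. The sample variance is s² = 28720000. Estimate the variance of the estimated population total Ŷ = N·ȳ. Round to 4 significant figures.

5.269 × 10^12

Var(Ŷ) = N²·Var(ȳ) = N²·(1 − n/N)·s²/n.
f = 354/8238 = 0.04297160; Var(ȳ) = 0.95702840·28720000/354 = 77643.66.
Var(Ŷ) = 8238² · 77643.66 = 5.2692593 × 10^12.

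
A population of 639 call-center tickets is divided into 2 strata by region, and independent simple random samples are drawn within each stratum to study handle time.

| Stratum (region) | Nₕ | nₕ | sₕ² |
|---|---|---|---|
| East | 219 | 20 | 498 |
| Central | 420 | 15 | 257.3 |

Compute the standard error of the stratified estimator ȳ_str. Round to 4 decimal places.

3.1310

Var(ȳ_str) = Σₕ Wₕ²(1 − fₕ)sₕ²/nₕ with Wₕ = Nₕ/N, N = 639.
East: Wₕ = 0.34272300; term = 0.34272300²·(1 − 0.09132420)·498/20 = 2.6576319.
Central: Wₕ = 0.65727700; term = 0.65727700²·(1 − 0.03571429)·257.3/15 = 7.1458044.
Sum = 9.8034363.
SE = √(9.8034363) = 3.1310.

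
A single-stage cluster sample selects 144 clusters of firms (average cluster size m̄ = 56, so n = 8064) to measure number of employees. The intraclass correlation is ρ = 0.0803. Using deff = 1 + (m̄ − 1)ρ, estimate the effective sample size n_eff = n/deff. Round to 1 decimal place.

1488.8

deff = 1 + (56 − 1)·0.0803 = 1 + 4.4165 = 5.4165.
n_eff = 8064 / 5.4165 = 1488.8.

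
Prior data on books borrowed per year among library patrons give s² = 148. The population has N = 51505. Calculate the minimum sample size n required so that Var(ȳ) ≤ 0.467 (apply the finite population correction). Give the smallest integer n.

Without fpc, n₀ = s²/D = 148/0.467 = 316.9165.
With fpc, (1 − n/N)·s²/n ≤ D requires n ≥ n₀/(1 + n₀/N) = 316.9165/(1 + 316.9165/51505) = 314.9784.
Rounding up, n = 315.

315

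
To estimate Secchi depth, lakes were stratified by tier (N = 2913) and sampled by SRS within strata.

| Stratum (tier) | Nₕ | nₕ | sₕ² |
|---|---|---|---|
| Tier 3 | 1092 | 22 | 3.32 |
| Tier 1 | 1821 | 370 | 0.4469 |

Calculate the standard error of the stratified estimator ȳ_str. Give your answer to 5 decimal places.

Var(ȳ_str) = Σₕ Wₕ²(1 − fₕ)sₕ²/nₕ with Wₕ = Nₕ/N, N = 2913.
Tier 3: Wₕ = 0.37487127; term = 0.37487127²·(1 − 0.02014652)·3.32/22 = 0.020779775.
Tier 1: Wₕ = 0.62512873; term = 0.62512873²·(1 − 0.20318506)·0.4469/370 = 3.7610146 × 10^-4.
Sum = 0.021155876.
SE = √(0.021155876) = 0.14545.

0.14545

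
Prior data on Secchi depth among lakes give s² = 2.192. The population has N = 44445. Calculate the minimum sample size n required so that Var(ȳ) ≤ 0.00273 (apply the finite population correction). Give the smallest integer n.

789

Without fpc, n₀ = s²/D = 2.192/0.00273 = 802.9304.
With fpc, (1 − n/N)·s²/n ≤ D requires n ≥ n₀/(1 + n₀/N) = 802.9304/(1 + 802.9304/44445) = 788.6823.
Rounding up, n = 789.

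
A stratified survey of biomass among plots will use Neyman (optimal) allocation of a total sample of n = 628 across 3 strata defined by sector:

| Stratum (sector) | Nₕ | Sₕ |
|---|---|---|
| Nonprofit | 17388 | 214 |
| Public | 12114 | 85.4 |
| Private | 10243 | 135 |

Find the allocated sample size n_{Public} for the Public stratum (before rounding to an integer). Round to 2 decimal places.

Neyman allocation: nₕ = n·NₕSₕ / Σⱼ NⱼSⱼ.
Σ NⱼSⱼ = 17388·214 + 12114·85.4 + 10243·135 = 6.1383726 × 10^6.
n_{Public} = 628·12114·85.4 / (6.1383726 × 10^6) = 105.84.

105.84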